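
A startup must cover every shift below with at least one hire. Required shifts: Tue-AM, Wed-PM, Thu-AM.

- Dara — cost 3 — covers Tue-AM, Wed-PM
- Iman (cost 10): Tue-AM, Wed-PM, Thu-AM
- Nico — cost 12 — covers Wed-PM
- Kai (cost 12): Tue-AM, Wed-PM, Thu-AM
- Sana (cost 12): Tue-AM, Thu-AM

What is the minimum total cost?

10

The greedy cost-per-new-shift heuristic would pick Dara and Iman for 13, but a cheaper cover exists.
Iman alone covers Tue-AM, Wed-PM, Thu-AM — every shift.
Total cost: 10.
No cover costs less than 10.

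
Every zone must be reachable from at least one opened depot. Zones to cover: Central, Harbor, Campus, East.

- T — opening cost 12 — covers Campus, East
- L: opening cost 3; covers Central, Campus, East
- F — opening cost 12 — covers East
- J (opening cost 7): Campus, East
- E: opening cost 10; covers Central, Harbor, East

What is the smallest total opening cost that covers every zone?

Choose L and E: together they cover Central, Harbor, Campus, East — every zone.
Total opening cost: 3 + 10 = 13.

13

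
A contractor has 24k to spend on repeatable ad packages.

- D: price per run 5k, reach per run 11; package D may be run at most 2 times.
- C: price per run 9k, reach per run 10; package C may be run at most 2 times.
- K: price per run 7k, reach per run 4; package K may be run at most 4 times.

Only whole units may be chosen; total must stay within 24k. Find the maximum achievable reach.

32

This is a bounded integer knapsack.
1×D and 2×C: price 23 ≤ 24, reach 1·11 + 2·10 = 31.
2×D and 1×C: price 19 ≤ 24, reach 2·11 + 1·10 = 32.
Best is 32.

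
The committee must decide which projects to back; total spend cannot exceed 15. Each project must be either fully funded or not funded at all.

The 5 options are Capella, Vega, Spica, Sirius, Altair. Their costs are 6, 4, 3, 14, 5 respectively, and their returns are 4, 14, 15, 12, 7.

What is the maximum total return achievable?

36

Vega + Spica + Altair: cost 4 + 3 + 5 = 12 ≤ 15, return 14 + 15 + 7 = 36.
Vega + Spica: cost 4 + 3 = 7 ≤ 15, return 14 + 15 = 29.
Capella + Vega + Spica: cost 6 + 4 + 3 = 13 ≤ 15, return 4 + 14 + 15 = 33.
Best is Vega, Spica, and Altair with total return 36.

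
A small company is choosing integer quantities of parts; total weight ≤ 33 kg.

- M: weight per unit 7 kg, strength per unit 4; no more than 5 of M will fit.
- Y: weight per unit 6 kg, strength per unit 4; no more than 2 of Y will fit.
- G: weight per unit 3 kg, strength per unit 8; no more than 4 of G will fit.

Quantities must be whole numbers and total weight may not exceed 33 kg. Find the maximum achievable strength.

44

G has the best ratio (8/3); taking only G gives at most 4×8 = 32 (stopped by the supply cap of 4).
Mixing does better — 1×M, 2×Y, and 4×G: weight 31 ≤ 33, strength 1·4 + 2·4 + 4·8 = 44.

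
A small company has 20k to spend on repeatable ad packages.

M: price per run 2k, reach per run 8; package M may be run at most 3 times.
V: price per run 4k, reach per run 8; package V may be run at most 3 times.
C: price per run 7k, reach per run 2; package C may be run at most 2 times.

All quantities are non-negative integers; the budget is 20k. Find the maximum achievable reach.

48

2×M and 3×V: price 16 ≤ 20, reach 2·8 + 3·8 = 40.
3×M and 3×V: price 18 ≤ 20, reach 3·8 + 3·8 = 48.
Best is 48.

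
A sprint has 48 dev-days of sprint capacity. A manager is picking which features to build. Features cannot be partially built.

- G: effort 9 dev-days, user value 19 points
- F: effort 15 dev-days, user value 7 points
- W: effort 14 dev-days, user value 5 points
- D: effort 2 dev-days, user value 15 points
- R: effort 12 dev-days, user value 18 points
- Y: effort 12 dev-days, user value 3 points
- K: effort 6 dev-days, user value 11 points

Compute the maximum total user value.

70

Allowing fractional choices, the relaxed optimum would be about 71.4, but features are indivisible.
G + D + R + Y + K: effort 9 + 2 + 12 + 12 + 6 = 41 ≤ 48, user value 19 + 15 + 18 + 3 + 11 = 66.
G + F + D + R + K: effort 9 + 15 + 2 + 12 + 6 = 44 ≤ 48, user value 19 + 7 + 15 + 18 + 11 = 70.
G + W + D + R + K: effort 9 + 14 + 2 + 12 + 6 = 43 ≤ 48, user value 19 + 5 + 15 + 18 + 11 = 68.
Best is G, F, D, R, and K with total user value 70.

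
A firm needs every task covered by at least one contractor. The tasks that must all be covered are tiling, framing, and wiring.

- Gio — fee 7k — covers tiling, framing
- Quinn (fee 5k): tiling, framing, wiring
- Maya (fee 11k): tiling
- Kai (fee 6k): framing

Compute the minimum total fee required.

Quinn alone covers tiling, framing, wiring — every task.
Total fee: 5.
No cover costs less than 5.

5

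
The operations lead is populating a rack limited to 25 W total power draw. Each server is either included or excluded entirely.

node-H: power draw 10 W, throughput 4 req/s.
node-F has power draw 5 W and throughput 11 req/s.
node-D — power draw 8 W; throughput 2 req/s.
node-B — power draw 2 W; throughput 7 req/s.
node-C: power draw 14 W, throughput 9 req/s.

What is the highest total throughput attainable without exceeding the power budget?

Allowing fractional choices, the relaxed optimum would be about 28.6, but servers are indivisible.
node-H + node-F + node-B: power draw 10 + 5 + 2 = 17 ≤ 25, throughput 4 + 11 + 7 = 22.
node-F + node-B + node-C: power draw 5 + 2 + 14 = 21 ≤ 25, throughput 11 + 7 + 9 = 27.
node-H + node-F + node-D + node-B: power draw 10 + 5 + 8 + 2 = 25 ≤ 25, throughput 4 + 11 + 2 + 7 = 24.
Best is node-F, node-B, and node-C with total throughput 27.

27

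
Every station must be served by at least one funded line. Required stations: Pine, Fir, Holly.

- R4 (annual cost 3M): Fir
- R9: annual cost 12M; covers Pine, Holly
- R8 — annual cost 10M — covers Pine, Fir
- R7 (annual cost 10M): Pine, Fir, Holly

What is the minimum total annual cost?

The greedy cost-per-new-station heuristic would pick R4 and R7 for 13, but a cheaper cover exists.
R7 alone covers Pine, Fir, Holly — every station.
Total annual cost: 10.
No cover costs less than 10.

10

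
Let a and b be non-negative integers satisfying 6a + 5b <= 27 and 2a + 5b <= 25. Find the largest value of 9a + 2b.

36

Relaxing integrality, the LP optimum is 40.50 at (a,b) = (4.5, 0), which is not an integer point.
(a,b)=(4,0): 6·4+5·0=24≤27, 2·4+5·0=8≤25, objective 36.
(a,b)=(3,1): 6·3+5·1=23≤27, 2·3+5·1=11≤25, objective 29.
(a,b)=(3,0): 6·3+5·0=18≤27, 2·3+5·0=6≤25, objective 27.
The best lattice point is (4,0), giving 36.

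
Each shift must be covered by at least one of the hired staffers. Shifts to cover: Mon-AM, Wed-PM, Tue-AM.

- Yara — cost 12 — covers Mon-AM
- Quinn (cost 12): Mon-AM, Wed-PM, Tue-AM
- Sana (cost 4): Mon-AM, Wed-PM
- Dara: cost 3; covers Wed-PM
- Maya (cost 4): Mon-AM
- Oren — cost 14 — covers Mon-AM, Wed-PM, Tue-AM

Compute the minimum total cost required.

The greedy cost-per-new-shift heuristic would pick Sana and Quinn for 16, but a cheaper cover exists.
Quinn alone covers Mon-AM, Wed-PM, Tue-AM — every shift.
Total cost: 12.
No cover costs less than 12.

12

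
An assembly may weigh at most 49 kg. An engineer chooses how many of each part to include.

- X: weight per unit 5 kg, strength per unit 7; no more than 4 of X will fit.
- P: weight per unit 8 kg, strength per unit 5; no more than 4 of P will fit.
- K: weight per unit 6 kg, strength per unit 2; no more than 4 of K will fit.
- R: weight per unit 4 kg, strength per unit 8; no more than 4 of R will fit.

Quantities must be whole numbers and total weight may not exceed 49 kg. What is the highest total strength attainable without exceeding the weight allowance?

This is a bounded integer knapsack.
R has the best ratio (8/4); taking only R gives at most 4×8 = 32 (stopped by the supply cap of 4).
Mixing does better — 4×X, 1×P, and 4×R: weight 44 ≤ 49, strength 4·7 + 1·5 + 4·8 = 65.

65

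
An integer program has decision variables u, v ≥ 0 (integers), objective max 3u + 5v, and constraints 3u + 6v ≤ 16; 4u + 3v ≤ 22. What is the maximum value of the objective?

The continuous relaxation peaks at (5.33, 0) with value 16.00; rounding to a feasible lattice point costs some objective.
(u,v)=(5,0): 3·5+6·0=15≤16, 4·5+3·0=20≤22, objective 15.
(u,v)=(4,0): 3·4+6·0=12≤16, 4·4+3·0=16≤22, objective 12.
Maximum is 15 at (u,v)=(5,0).

15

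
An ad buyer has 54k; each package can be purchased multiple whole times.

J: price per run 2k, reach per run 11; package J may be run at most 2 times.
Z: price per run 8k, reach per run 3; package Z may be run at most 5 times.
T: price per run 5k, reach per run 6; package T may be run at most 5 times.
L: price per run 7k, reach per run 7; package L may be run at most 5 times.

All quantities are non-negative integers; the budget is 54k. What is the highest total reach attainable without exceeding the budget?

75

J has the best ratio (11/2); taking only J gives at most 2×11 = 22 (stopped by the supply cap of 2).
Mixing does better — 2×J, 3×T, and 5×L: price 54 ≤ 54, reach 2·11 + 3·6 + 5·7 = 75.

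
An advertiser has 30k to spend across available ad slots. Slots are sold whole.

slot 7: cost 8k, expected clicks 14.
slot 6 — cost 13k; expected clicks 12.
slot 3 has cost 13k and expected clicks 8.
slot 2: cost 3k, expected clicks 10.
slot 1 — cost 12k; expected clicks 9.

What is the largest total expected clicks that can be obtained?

Treat it as a binary knapsack problem.
Allowing fractional choices, the relaxed optimum would be about 40.5, but ad slots are indivisible.
slot 7 + slot 6 + slot 2: cost 8 + 13 + 3 = 24 ≤ 30, expected clicks 14 + 12 + 10 = 36.
slot 7 + slot 3 + slot 2: cost 8 + 13 + 3 = 24 ≤ 30, expected clicks 14 + 8 + 10 = 32.
slot 7 + slot 2 + slot 1: cost 8 + 3 + 12 = 23 ≤ 30, expected clicks 14 + 10 + 9 = 33.
Best is slot 7, slot 6, and slot 2 with total expected clicks 36.

36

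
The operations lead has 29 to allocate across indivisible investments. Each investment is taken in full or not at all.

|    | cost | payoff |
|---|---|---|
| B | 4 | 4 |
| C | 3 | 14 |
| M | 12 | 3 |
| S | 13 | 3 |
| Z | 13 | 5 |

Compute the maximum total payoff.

This is an integer program with binary decision variables.
Take B, C, and Z: cost 4 + 3 + 13 = 20 ≤ 29, payoff 4 + 14 + 5 = 23.
No other feasible combination does better.

23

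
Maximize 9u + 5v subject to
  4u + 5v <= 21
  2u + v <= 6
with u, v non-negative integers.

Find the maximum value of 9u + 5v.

28

(u,v)=(2,2) is feasible, giving 28.
(u,v)=(1,3) is feasible, giving 24.
(u,v)=(2,1) is feasible, giving 23.
(u,v)=(0,4) is feasible, giving 20.
No feasible integer point exceeds 28.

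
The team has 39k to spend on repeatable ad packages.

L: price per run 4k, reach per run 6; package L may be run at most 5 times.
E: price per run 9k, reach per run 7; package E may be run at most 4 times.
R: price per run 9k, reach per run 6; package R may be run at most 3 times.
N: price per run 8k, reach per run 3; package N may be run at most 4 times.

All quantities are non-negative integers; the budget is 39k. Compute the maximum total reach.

44

5×L and 2×E: price 38 ≤ 39, reach 5·6 + 2·7 = 44.
5×L, 1×E, and 1×R: price 38 ≤ 39, reach 5·6 + 1·7 + 1·6 = 43.
Best is 44.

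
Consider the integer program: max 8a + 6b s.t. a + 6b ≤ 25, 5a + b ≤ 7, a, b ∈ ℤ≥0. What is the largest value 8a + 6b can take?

24

Relaxing integrality, the LP optimum is 29.10 at (a,b) = (0.586, 4.07), which is not an integer point.
(a,b)=(0,4) is feasible, giving 24.
(a,b)=(0,3) is feasible, giving 18.
No feasible integer point exceeds 24.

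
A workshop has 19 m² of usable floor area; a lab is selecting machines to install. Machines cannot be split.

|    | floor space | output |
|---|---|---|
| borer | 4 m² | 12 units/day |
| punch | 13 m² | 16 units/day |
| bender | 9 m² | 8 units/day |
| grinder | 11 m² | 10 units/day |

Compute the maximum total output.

28

borer + punch: floor space 4 + 13 = 17 ≤ 19, output 12 + 16 = 28.
borer + bender: floor space 4 + 9 = 13 ≤ 19, output 12 + 8 = 20.
borer + grinder: floor space 4 + 11 = 15 ≤ 19, output 12 + 10 = 22.
Best is borer and punch with total output 28.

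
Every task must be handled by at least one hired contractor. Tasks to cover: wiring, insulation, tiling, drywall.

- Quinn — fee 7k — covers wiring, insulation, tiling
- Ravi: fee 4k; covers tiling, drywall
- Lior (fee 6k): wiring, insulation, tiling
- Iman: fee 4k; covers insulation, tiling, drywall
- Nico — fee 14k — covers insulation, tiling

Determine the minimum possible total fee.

10

Choose Ravi and Lior: together they cover wiring, insulation, tiling, drywall — every task.
Total fee: 4 + 6 = 10.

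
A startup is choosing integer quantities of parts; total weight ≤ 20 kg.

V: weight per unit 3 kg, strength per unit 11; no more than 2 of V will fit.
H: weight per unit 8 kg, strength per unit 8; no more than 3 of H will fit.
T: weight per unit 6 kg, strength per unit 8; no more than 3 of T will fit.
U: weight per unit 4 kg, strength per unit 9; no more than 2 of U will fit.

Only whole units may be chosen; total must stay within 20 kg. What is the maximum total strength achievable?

48

2×V, 1×T, and 2×U: weight 20 ≤ 20, strength 2·11 + 1·8 + 2·9 = 48.
2×V and 2×U: weight 14 ≤ 20, strength 2·11 + 2·9 = 40.
Best is 48.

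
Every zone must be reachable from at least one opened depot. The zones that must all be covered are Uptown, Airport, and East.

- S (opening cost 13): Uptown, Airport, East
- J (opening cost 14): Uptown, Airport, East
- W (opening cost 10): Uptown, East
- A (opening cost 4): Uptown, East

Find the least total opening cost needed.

The greedy cost-per-new-zone heuristic would pick A and S for 17, but a cheaper cover exists.
S alone covers Uptown, Airport, East — every zone.
Total opening cost: 13.
No cover costs less than 13.

13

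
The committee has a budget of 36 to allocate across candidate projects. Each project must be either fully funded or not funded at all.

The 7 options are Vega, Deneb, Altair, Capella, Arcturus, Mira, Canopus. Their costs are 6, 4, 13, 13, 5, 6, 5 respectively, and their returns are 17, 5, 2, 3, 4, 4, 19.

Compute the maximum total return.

Take Vega, Deneb, Arcturus, Mira, and Canopus: cost 6 + 4 + 5 + 6 + 5 = 26 ≤ 36, return 17 + 5 + 4 + 4 + 19 = 49.
No other feasible combination does better.

49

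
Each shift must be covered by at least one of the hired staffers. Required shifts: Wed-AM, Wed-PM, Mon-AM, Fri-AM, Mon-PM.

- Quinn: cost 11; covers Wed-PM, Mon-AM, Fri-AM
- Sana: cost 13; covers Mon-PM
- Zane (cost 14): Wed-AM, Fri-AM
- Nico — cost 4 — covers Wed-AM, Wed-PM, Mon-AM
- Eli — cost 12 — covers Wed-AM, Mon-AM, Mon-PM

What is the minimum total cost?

This is an integer covering problem.
Choose Quinn and Eli: together they cover Wed-AM, Wed-PM, Mon-AM, Fri-AM, Mon-PM — every shift.
Total cost: 11 + 12 = 23.

23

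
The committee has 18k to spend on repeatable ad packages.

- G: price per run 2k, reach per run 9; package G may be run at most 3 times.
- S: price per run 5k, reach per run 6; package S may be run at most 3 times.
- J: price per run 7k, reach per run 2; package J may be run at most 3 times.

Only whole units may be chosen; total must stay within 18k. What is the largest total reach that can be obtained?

3×G and 2×S: price 16 ≤ 18, reach 3·9 + 2·6 = 39.
3×G, 1×S, and 1×J: price 18 ≤ 18, reach 3·9 + 1·6 + 1·2 = 35.
Best is 39.

39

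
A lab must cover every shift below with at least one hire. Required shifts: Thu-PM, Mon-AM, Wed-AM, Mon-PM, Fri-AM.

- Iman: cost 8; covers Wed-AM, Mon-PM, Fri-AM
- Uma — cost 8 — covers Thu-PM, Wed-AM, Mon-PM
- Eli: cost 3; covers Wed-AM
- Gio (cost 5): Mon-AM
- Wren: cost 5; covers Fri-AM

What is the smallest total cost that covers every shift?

18

The greedy cost-per-new-shift heuristic would pick Iman, Gio, and Uma for 21, but a cheaper cover exists.
Choose Uma, Gio, and Wren: together they cover Thu-PM, Mon-AM, Wed-AM, Mon-PM, Fri-AM — every shift.
Total cost: 8 + 5 + 5 = 18.
No cover costs less than 18.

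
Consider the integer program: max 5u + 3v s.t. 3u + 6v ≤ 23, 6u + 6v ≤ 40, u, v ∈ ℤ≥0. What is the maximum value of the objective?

The continuous relaxation peaks at (6.67, 0) with value 33.33; rounding to a feasible lattice point costs some objective.
(u,v)=(6,0): 3·6+6·0=18≤23, 6·6+6·0=36≤40, objective 30.
(u,v)=(5,1): 3·5+6·1=21≤23, 6·5+6·1=36≤40, objective 28.
(u,v)=(5,0): 3·5+6·0=15≤23, 6·5+6·0=30≤40, objective 25.
No feasible integer point exceeds 30.

30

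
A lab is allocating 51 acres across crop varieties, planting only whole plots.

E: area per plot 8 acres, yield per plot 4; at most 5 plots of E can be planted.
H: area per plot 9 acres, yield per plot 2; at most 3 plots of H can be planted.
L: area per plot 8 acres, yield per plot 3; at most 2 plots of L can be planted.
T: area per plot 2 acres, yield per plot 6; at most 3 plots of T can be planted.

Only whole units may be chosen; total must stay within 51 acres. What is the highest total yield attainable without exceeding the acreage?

5×E and 3×T: area 46 ≤ 51, yield 5·4 + 3·6 = 38.
4×E, 1×L, and 3×T: area 46 ≤ 51, yield 4·4 + 1·3 + 3·6 = 37.
Best is 38.

38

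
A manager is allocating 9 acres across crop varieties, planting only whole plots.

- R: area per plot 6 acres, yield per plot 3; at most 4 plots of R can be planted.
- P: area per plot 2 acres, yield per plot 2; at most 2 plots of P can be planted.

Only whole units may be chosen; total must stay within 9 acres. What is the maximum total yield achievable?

5

P has the best ratio (2/2); taking only P gives at most 2×2 = 4 (stopped by the supply cap of 2).
Mixing does better — 1×R and 1×P: area 8 ≤ 9, yield 1·3 + 1·2 = 5.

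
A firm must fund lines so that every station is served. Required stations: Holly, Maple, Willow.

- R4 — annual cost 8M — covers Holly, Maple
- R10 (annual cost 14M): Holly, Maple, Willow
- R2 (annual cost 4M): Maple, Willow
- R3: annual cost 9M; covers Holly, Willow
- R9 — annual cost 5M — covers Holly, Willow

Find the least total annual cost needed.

9

Choose R2 and R9: together they cover Holly, Maple, Willow — every station.
Total annual cost: 4 + 5 = 9.
No cover costs less than 9.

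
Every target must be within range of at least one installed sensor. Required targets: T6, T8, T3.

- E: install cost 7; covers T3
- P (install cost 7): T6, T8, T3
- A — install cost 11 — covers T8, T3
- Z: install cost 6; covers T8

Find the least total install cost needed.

P alone covers T6, T8, T3 — every target.
Total install cost: 7.
No cover costs less than 7.

7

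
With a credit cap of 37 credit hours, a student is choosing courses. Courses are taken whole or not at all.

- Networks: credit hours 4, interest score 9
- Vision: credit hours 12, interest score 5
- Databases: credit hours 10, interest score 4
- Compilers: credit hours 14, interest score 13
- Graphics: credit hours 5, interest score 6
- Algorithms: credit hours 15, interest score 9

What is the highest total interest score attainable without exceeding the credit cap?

This is an integer program with binary decision variables.
Allowing fractional choices, the relaxed optimum would be about 36.4, but courses are indivisible.
Networks + Vision + Compilers + Graphics: credit hours 4 + 12 + 14 + 5 = 35 ≤ 37, interest score 9 + 5 + 13 + 6 = 33.
Networks + Databases + Compilers + Graphics: credit hours 4 + 10 + 14 + 5 = 33 ≤ 37, interest score 9 + 4 + 13 + 6 = 32.
Networks + Compilers + Algorithms: credit hours 4 + 14 + 15 = 33 ≤ 37, interest score 9 + 13 + 9 = 31.
Best is Networks, Vision, Compilers, and Graphics with total interest score 33.

33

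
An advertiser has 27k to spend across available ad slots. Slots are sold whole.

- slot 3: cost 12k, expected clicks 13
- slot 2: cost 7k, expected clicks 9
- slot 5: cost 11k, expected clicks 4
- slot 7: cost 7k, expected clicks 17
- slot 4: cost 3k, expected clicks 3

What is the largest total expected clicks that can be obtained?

This is a 0-1 knapsack instance.
Take slot 3, slot 2, and slot 7: cost 12 + 7 + 7 = 26 ≤ 27, expected clicks 13 + 9 + 17 = 39.
No other feasible combination does better.

39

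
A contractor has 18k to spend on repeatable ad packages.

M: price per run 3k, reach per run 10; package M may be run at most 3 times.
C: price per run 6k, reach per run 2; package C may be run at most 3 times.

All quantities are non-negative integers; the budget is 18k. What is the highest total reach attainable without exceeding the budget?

32

Take 3×M and 1×C: price 15 ≤ 18, reach 3·10 + 1·2 = 32.
M has the best ratio (10/3) and is taken to its limit of 3; remaining capacity is filled optimally with the others.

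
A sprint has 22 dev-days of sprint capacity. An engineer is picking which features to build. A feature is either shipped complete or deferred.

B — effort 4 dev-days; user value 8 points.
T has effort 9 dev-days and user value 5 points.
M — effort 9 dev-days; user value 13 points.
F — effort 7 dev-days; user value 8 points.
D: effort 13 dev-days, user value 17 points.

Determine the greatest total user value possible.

Allowing fractional choices, the relaxed optimum would be about 32.8, but features are indivisible.
B + M + F: effort 4 + 9 + 7 = 20 ≤ 22, user value 8 + 13 + 8 = 29.
B + T + M: effort 4 + 9 + 9 = 22 ≤ 22, user value 8 + 5 + 13 = 26.
M + D: effort 9 + 13 = 22 ≤ 22, user value 13 + 17 = 30.
Best is M and D with total user value 30.

30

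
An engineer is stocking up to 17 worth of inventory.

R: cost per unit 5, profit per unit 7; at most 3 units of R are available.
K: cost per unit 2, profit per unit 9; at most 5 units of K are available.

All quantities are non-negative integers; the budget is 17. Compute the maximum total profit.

This is a bounded integer knapsack.
Take 1×R and 5×K: cost 15 ≤ 17, profit 1·7 + 5·9 = 52.
K has the best ratio (9/2) and is taken to its limit of 5; remaining capacity is filled optimally with the others.

52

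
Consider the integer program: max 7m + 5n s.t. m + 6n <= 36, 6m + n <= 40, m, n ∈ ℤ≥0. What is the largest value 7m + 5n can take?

(m,n)=(6,4) is feasible, giving 62.
(m,n)=(5,5) is feasible, giving 60.
(m,n)=(6,3) is feasible, giving 57.
The best lattice point is (6,4), giving 62.

62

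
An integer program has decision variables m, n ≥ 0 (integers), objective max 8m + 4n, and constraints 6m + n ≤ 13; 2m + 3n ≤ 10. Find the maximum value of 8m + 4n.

20

Relaxing integrality, the LP optimum is 23.00 at (m,n) = (1.81, 2.12), which is not an integer point.
(m,n)=(2,1): 6·2+1·1=13≤13, 2·2+3·1=7≤10, objective 20.
(m,n)=(1,2): 6·1+1·2=8≤13, 2·1+3·2=8≤10, objective 16.
Maximum is 20 at (m,n)=(2,1).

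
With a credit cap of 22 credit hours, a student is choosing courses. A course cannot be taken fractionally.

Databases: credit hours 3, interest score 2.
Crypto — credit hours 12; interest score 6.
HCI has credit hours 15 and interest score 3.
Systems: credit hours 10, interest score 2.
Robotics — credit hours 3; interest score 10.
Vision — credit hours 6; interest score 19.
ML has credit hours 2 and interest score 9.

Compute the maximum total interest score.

40

Allowing fractional choices, the relaxed optimum would be about 44.0, but courses are indivisible.
Robotics + Vision + ML: credit hours 3 + 6 + 2 = 11 ≤ 22, interest score 10 + 19 + 9 = 38.
Systems + Robotics + Vision + ML: credit hours 10 + 3 + 6 + 2 = 21 ≤ 22, interest score 2 + 10 + 19 + 9 = 40.
Databases + Robotics + Vision + ML: credit hours 3 + 3 + 6 + 2 = 14 ≤ 22, interest score 2 + 10 + 19 + 9 = 40.
The maximum interest score is 40; one optimal choice is Databases, Robotics, Vision, and ML.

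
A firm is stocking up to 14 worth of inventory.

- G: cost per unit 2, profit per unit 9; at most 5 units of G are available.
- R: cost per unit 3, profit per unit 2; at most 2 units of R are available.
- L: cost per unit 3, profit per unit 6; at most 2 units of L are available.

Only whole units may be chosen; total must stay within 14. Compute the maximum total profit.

4×G and 2×L: cost 14 ≤ 14, profit 4·9 + 2·6 = 48.
5×G and 1×L: cost 13 ≤ 14, profit 5·9 + 1·6 = 51.
Best is 51.

51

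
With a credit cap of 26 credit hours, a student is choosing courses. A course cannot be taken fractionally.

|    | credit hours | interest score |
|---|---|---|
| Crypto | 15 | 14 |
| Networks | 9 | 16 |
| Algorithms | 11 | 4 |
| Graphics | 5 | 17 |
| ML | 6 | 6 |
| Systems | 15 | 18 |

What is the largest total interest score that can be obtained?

41

This is a 0-1 knapsack instance.
Networks + Algorithms + Graphics: credit hours 9 + 11 + 5 = 25 ≤ 26, interest score 16 + 4 + 17 = 37.
Graphics + ML + Systems: credit hours 5 + 6 + 15 = 26 ≤ 26, interest score 17 + 6 + 18 = 41.
Networks + Graphics + ML: credit hours 9 + 5 + 6 = 20 ≤ 26, interest score 16 + 17 + 6 = 39.
Best is Graphics, ML, and Systems with total interest score 41.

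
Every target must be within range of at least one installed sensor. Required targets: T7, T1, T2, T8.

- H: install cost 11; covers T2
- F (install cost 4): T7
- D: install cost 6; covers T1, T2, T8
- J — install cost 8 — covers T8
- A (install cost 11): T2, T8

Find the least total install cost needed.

10

Choose F and D: together they cover T7, T1, T2, T8 — every target.
Total install cost: 4 + 6 = 10.
No cover costs less than 10.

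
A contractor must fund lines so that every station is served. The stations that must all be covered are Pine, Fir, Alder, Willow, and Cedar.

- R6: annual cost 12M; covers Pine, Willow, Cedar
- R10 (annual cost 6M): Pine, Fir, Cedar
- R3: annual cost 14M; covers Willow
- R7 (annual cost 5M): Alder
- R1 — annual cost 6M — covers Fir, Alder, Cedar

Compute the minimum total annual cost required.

18

The greedy cost-per-new-station heuristic would pick R10, R7, and R6 for 23, but a cheaper cover exists.
Choose R6 and R1: together they cover Pine, Fir, Alder, Willow, Cedar — every station.
Total annual cost: 12 + 6 = 18.
No cover costs less than 18.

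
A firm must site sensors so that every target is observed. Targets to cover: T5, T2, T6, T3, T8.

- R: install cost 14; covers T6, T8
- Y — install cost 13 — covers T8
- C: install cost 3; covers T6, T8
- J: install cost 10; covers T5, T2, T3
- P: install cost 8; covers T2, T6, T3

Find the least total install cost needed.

Choose C and J: together they cover T5, T2, T6, T3, T8 — every target.
Total install cost: 3 + 10 = 13.
No cover costs less than 13.

13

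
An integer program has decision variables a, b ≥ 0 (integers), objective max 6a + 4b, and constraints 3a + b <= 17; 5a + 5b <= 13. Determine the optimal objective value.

(a,b)=(2,0): 3·2+1·0=6≤17, 5·2+5·0=10≤13, objective 12.
(a,b)=(1,1): 3·1+1·1=4≤17, 5·1+5·1=10≤13, objective 10.
(a,b)=(1,0): 3·1+1·0=3≤17, 5·1+5·0=5≤13, objective 6.
No feasible integer point exceeds 12.

12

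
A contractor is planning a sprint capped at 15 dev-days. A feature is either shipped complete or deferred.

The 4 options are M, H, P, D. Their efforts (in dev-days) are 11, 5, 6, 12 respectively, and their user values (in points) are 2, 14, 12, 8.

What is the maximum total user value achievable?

26

Allowing fractional choices, the relaxed optimum would be about 28.7, but features are indivisible.
H + P: effort 5 + 6 = 11 ≤ 15, user value 14 + 12 = 26.
H: effort 5 ≤ 15, user value 14.
Best is H and P with total user value 26.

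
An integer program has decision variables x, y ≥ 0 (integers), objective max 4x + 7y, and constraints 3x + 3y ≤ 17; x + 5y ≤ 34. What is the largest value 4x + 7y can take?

Relaxing integrality, the LP optimum is 39.67 at (x,y) = (0, 5.67), which is not an integer point.
(x,y)=(0,5) is feasible, giving 35.
(x,y)=(1,4) is feasible, giving 32.
Maximum is 35 at (x,y)=(0,5).

35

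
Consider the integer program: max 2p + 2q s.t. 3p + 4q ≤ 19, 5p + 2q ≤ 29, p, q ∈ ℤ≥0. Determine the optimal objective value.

12

(p,q)=(5,1): 3·5+4·1=19≤19, 5·5+2·1=27≤29, objective 12.
(p,q)=(5,0): 3·5+4·0=15≤19, 5·5+2·0=25≤29, objective 10.
No feasible integer point exceeds 12.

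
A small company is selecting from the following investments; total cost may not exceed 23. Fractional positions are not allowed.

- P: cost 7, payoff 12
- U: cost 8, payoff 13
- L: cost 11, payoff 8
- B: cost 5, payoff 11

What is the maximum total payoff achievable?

Allowing fractional choices, the relaxed optimum would be about 38.2, but investments are indivisible.
P + U + B: cost 7 + 8 + 5 = 20 ≤ 23, payoff 12 + 13 + 11 = 36.
P + L + B: cost 7 + 11 + 5 = 23 ≤ 23, payoff 12 + 8 + 11 = 31.
Best is P, U, and B with total payoff 36.

36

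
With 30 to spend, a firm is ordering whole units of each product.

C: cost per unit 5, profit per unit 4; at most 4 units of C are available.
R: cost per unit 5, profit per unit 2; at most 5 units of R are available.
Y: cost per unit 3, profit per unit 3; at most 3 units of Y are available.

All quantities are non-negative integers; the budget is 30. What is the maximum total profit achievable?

Y has the best ratio (3/3); taking only Y gives at most 3×3 = 9 (stopped by the supply cap of 3).
Mixing does better — 4×C and 3×Y: cost 29 ≤ 30, profit 4·4 + 3·3 = 25.

25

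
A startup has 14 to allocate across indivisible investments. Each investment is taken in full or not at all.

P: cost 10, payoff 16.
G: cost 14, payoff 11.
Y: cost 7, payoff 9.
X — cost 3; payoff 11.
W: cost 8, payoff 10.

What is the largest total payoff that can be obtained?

27

Allowing fractional choices, the relaxed optimum would be about 28.3, but investments are indivisible.
P + X: cost 10 + 3 = 13 ≤ 14, payoff 16 + 11 = 27.
Y + X: cost 7 + 3 = 10 ≤ 14, payoff 9 + 11 = 20.
X + W: cost 3 + 8 = 11 ≤ 14, payoff 11 + 10 = 21.
Best is P and X with total payoff 27.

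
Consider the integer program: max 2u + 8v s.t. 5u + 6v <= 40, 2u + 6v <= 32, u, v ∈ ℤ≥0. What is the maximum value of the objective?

(u,v)=(1,5) is feasible, giving 42.
(u,v)=(0,5) is feasible, giving 40.
(u,v)=(2,4) is feasible, giving 36.
No feasible integer point exceeds 42.

42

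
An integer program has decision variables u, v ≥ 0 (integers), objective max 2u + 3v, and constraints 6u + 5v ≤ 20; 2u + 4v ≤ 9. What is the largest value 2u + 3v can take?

7

(u,v)=(2,1): 6·2+5·1=17≤20, 2·2+4·1=8≤9, objective 7.
(u,v)=(3,0): 6·3+5·0=18≤20, 2·3+4·0=6≤9, objective 6.
(u,v)=(1,1): 6·1+5·1=11≤20, 2·1+4·1=6≤9, objective 5.
The best lattice point is (2,1), giving 7.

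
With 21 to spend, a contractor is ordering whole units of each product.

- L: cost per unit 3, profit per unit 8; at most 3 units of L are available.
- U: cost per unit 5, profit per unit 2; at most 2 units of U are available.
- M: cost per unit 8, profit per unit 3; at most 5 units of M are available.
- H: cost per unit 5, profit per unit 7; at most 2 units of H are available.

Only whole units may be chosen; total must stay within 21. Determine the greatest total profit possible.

38

L has the best ratio (8/3); taking only L gives at most 3×8 = 24 (stopped by the supply cap of 3).
Mixing does better — 3×L and 2×H: cost 19 ≤ 21, profit 3·8 + 2·7 = 38.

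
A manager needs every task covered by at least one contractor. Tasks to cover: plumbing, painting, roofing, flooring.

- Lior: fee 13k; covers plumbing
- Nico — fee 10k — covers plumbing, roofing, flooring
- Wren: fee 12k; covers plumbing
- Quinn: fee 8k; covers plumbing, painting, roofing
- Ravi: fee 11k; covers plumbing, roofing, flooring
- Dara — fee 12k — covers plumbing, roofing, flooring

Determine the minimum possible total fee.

This is a weighted set-cover instance.
Choose Nico and Quinn: together they cover plumbing, painting, roofing, flooring — every task.
Total fee: 10 + 8 = 18.

18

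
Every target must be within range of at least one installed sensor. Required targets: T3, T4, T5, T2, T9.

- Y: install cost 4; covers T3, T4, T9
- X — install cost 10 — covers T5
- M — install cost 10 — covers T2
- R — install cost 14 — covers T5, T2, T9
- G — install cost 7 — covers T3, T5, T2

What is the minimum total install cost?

Choose Y and G: together they cover T3, T4, T5, T2, T9 — every target.
Total install cost: 4 + 7 = 11.
No cover costs less than 11.

11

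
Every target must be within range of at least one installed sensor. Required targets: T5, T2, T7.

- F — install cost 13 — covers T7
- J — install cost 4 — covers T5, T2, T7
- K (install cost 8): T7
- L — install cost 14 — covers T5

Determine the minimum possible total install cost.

4

J alone covers T5, T2, T7 — every target.
Total install cost: 4.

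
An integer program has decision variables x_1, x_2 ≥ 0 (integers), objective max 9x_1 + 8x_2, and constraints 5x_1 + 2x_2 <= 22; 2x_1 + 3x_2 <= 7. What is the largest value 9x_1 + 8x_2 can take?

The continuous relaxation peaks at (3.5, 0) with value 31.50; rounding to a feasible lattice point costs some objective.
(x_1,x_2)=(3,0): 5·3+2·0=15≤22, 2·3+3·0=6≤7, objective 27.
(x_1,x_2)=(2,1): 5·2+2·1=12≤22, 2·2+3·1=7≤7, objective 26.
(x_1,x_2)=(2,0): 5·2+2·0=10≤22, 2·2+3·0=4≤7, objective 18.
The best lattice point is (3,0), giving 27.

27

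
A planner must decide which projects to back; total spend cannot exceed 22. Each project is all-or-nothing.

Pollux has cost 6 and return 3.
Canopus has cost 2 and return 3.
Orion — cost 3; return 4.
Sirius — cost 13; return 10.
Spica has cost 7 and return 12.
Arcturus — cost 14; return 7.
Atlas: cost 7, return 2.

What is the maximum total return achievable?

25

Take Canopus, Sirius, and Spica: cost 2 + 13 + 7 = 22 ≤ 22, return 3 + 10 + 12 = 25.
No other feasible combination does better.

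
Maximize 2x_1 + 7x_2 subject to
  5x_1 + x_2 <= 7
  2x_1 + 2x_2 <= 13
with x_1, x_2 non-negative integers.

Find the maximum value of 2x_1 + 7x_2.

42

The continuous relaxation peaks at (0, 6.5) with value 45.50; rounding to a feasible lattice point costs some objective.
(x_1,x_2)=(0,6) is feasible, giving 42.
(x_1,x_2)=(0,5) is feasible, giving 35.
No feasible integer point exceeds 42.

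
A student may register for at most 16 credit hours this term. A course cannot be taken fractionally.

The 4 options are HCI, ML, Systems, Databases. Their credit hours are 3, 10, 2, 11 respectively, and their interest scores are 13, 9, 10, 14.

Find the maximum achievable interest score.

37

HCI + Systems + Databases: credit hours 3 + 2 + 11 = 16 ≤ 16, interest score 13 + 10 + 14 = 37.
HCI + ML + Systems: credit hours 3 + 10 + 2 = 15 ≤ 16, interest score 13 + 9 + 10 = 32.
Best is HCI, Systems, and Databases with total interest score 37.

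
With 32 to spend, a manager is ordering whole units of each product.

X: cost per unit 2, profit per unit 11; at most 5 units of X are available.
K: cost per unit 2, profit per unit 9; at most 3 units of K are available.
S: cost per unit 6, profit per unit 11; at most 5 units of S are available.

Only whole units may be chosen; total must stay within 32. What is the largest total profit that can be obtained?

106

4×X, 3×K, and 3×S: cost 32 ≤ 32, profit 4·11 + 3·9 + 3·11 = 104.
5×X, 2×K, and 3×S: cost 32 ≤ 32, profit 5·11 + 2·9 + 3·11 = 106.
Best is 106.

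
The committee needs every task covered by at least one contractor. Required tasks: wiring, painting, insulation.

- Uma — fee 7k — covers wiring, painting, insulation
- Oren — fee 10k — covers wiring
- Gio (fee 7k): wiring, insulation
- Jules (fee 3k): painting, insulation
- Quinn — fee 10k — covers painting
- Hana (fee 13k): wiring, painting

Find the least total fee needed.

This is an integer covering problem.
Uma alone covers wiring, painting, insulation — every task.
Total fee: 7.

7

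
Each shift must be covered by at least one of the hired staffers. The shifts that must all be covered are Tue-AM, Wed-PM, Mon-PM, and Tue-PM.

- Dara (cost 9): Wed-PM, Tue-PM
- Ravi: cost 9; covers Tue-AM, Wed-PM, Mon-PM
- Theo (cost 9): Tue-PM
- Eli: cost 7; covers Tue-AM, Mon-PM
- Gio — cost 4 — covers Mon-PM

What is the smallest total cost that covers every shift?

The greedy cost-per-new-shift heuristic would pick Ravi and Dara for 18, but a cheaper cover exists.
Choose Dara and Eli: together they cover Tue-AM, Wed-PM, Mon-PM, Tue-PM — every shift.
Total cost: 9 + 7 = 16.
No cover costs less than 16.

16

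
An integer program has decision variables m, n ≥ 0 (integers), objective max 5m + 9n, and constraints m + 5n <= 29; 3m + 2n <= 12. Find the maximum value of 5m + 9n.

(m,n)=(0,5) is feasible, giving 45.
(m,n)=(1,4) is feasible, giving 41.
(m,n)=(0,4) is feasible, giving 36.
The best lattice point is (0,5), giving 45.

45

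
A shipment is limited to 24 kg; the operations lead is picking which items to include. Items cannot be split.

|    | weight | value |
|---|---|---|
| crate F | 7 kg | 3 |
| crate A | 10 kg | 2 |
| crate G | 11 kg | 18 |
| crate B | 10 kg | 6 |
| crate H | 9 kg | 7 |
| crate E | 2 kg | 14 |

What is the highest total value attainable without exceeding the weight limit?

39

This is an integer program with binary decision variables.
Take crate G, crate H, and crate E: weight 11 + 9 + 2 = 22 ≤ 24, value 18 + 7 + 14 = 39.
No other feasible combination does better.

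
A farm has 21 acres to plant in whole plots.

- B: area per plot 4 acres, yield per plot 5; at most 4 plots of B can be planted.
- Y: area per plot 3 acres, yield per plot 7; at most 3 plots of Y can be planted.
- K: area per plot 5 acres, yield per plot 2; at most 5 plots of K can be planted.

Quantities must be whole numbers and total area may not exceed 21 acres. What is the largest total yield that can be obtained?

This is a bounded integer knapsack.
2×B and 3×Y: area 17 ≤ 21, yield 2·5 + 3·7 = 31.
3×B and 3×Y: area 21 ≤ 21, yield 3·5 + 3·7 = 36.
Best is 36.

36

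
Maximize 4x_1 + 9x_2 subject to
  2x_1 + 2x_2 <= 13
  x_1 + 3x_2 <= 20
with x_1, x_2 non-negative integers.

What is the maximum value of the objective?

54

Relaxing integrality, the LP optimum is 58.50 at (x_1,x_2) = (0, 6.5), which is not an integer point.
(x_1,x_2)=(0,6) is feasible, giving 54.
(x_1,x_2)=(1,5) is feasible, giving 49.
(x_1,x_2)=(0,5) is feasible, giving 45.
The best lattice point is (0,6), giving 54.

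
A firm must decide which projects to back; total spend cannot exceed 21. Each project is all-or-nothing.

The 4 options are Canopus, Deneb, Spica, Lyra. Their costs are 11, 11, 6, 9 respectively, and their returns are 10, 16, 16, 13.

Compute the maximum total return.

32

Deneb + Spica: cost 11 + 6 = 17 ≤ 21, return 16 + 16 = 32.
Deneb + Lyra: cost 11 + 9 = 20 ≤ 21, return 16 + 13 = 29.
Spica + Lyra: cost 6 + 9 = 15 ≤ 21, return 16 + 13 = 29.
Best is Deneb and Spica with total return 32.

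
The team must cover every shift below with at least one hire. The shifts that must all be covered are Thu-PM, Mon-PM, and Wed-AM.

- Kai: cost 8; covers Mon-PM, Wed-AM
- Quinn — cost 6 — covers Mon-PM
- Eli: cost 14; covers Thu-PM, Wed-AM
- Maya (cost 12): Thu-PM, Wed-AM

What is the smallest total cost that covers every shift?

18

The greedy cost-per-new-shift heuristic would pick Kai and Maya for 20, but a cheaper cover exists.
Choose Quinn and Maya: together they cover Thu-PM, Mon-PM, Wed-AM — every shift.
Total cost: 6 + 12 = 18.
No cover costs less than 18.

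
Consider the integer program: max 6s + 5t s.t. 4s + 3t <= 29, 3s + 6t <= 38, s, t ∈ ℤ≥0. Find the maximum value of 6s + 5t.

The continuous relaxation peaks at (4, 4.33) with value 45.67; rounding to a feasible lattice point costs some objective.
(s,t)=(5,3): 4·5+3·3=29≤29, 3·5+6·3=33≤38, objective 45.
(s,t)=(4,4): 4·4+3·4=28≤29, 3·4+6·4=36≤38, objective 44.
(s,t)=(5,2): 4·5+3·2=26≤29, 3·5+6·2=27≤38, objective 40.
No feasible integer point exceeds 45.

45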